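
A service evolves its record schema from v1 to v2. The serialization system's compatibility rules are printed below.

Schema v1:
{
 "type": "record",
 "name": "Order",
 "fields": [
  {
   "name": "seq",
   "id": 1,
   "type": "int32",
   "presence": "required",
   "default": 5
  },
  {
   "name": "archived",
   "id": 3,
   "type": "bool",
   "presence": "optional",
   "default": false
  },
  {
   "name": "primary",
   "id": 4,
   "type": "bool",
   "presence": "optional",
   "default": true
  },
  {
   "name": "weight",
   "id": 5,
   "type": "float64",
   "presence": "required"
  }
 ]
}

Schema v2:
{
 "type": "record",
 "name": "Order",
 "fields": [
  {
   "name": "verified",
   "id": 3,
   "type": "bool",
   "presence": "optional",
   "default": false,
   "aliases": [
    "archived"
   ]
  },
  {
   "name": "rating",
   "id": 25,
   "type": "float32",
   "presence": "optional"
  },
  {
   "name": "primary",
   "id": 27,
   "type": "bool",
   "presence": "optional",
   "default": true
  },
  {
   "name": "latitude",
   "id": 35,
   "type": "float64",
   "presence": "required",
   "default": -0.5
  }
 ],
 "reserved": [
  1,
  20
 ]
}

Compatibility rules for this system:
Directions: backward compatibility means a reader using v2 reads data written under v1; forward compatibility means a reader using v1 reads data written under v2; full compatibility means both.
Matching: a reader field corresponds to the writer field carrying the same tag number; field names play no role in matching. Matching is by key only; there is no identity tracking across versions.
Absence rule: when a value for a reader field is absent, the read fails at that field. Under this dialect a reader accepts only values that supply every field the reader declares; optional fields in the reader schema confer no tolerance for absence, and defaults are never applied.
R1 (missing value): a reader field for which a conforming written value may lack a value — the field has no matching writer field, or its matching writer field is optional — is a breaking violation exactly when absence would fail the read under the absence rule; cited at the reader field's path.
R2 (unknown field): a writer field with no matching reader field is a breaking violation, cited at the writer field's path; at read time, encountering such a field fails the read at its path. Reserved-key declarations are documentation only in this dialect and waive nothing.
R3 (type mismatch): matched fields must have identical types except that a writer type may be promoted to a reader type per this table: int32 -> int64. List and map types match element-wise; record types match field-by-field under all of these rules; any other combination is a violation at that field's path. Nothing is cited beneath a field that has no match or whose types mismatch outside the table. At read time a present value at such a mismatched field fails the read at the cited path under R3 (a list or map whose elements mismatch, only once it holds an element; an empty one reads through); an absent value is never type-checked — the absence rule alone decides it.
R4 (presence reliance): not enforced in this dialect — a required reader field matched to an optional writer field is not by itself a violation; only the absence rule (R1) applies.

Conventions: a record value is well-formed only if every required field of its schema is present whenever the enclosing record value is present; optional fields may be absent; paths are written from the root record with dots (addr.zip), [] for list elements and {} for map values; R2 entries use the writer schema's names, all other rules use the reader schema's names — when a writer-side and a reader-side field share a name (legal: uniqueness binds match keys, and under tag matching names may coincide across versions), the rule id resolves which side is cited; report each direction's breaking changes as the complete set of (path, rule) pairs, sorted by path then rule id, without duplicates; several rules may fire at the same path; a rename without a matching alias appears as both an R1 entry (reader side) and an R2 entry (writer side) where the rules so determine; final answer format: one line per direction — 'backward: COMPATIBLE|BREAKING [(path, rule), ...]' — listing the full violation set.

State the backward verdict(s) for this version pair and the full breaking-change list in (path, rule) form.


each type pair in Order: writer, then reader
backward analysis of Order with v2 as reader and v1 as writer:
  writer optional, bool -> bool: reader verified maps from writer archived
  rating: no writer match
  primary: no writer match
  latitude: no writer match
  seq (writer side), unknown to reader
  primary (writer side), unknown to reader
  weight (writer side), unknown to reader
  R1 fires at latitude
  R1 fires at primary
  R2 fires at primary
  R1 fires at rating
  R2 fires at seq
  R1 fires at verified
  R2 fires at weight
  => backward: BREAKING (7)

backward: BREAKING [(latitude, R1), (primary, R1), (primary, R2), (rating, R1), (seq, R2), (verified, R1), (weight, R2)]


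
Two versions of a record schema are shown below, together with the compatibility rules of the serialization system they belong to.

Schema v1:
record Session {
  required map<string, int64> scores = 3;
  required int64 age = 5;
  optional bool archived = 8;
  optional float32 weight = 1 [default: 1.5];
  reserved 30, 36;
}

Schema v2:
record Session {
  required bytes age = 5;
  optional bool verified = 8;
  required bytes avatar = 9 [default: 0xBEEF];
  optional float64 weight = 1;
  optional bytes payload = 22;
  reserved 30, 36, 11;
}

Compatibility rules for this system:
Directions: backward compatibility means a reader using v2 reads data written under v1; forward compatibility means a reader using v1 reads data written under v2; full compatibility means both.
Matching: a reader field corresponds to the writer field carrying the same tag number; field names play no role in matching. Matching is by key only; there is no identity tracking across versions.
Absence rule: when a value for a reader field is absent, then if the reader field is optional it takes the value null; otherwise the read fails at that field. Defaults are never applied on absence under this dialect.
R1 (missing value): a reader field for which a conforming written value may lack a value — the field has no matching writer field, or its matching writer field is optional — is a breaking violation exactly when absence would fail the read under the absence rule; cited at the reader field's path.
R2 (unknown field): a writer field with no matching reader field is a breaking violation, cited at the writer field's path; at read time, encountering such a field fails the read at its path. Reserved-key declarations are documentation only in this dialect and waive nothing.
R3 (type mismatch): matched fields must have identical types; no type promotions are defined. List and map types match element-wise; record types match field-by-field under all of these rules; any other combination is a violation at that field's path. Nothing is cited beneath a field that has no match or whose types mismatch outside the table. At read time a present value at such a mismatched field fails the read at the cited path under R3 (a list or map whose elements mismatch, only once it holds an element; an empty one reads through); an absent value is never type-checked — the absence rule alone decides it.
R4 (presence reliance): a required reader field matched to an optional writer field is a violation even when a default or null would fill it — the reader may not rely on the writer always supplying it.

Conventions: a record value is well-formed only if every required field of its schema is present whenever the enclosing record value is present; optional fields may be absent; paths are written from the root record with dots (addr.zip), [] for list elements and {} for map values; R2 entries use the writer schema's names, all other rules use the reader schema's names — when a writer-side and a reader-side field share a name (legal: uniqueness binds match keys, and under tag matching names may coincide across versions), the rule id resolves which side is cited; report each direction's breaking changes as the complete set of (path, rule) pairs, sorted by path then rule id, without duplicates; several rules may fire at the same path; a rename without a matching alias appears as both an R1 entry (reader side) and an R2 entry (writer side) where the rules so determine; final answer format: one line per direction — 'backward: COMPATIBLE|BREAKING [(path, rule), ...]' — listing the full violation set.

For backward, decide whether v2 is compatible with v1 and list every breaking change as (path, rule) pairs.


backward: BREAKING [(age, R3), (avatar, R1), (scores, R2), (weight, R3)]

in Session below, arrows point writer -> reader
backward on Session — v2 reading data written by v1:
  int64 -> bytes, writer required: age aligns to age
  bool -> bool, writer optional: verified aligns to archived
  avatar: no writer-side match
  float32 -> float64, writer optional: weight aligns to weight
  payload: no writer-side match
  scores (writer side), unknown to reader
  R3 fires at age
  R1 fires at avatar
  R2 fires at scores
  R3 fires at weight
  => backward verdict for Session: BREAKING, 4 violation(s)
remaining Session differences; none change what is asked:
  renamed field archived to verified in record Session -> triggers nothing under Session's printed rules — same verdict
  added field payload to record Session: optional bytes, tag 22 (in v2 it sits last) -> its effect on Session is confined to the forward direction, not asked


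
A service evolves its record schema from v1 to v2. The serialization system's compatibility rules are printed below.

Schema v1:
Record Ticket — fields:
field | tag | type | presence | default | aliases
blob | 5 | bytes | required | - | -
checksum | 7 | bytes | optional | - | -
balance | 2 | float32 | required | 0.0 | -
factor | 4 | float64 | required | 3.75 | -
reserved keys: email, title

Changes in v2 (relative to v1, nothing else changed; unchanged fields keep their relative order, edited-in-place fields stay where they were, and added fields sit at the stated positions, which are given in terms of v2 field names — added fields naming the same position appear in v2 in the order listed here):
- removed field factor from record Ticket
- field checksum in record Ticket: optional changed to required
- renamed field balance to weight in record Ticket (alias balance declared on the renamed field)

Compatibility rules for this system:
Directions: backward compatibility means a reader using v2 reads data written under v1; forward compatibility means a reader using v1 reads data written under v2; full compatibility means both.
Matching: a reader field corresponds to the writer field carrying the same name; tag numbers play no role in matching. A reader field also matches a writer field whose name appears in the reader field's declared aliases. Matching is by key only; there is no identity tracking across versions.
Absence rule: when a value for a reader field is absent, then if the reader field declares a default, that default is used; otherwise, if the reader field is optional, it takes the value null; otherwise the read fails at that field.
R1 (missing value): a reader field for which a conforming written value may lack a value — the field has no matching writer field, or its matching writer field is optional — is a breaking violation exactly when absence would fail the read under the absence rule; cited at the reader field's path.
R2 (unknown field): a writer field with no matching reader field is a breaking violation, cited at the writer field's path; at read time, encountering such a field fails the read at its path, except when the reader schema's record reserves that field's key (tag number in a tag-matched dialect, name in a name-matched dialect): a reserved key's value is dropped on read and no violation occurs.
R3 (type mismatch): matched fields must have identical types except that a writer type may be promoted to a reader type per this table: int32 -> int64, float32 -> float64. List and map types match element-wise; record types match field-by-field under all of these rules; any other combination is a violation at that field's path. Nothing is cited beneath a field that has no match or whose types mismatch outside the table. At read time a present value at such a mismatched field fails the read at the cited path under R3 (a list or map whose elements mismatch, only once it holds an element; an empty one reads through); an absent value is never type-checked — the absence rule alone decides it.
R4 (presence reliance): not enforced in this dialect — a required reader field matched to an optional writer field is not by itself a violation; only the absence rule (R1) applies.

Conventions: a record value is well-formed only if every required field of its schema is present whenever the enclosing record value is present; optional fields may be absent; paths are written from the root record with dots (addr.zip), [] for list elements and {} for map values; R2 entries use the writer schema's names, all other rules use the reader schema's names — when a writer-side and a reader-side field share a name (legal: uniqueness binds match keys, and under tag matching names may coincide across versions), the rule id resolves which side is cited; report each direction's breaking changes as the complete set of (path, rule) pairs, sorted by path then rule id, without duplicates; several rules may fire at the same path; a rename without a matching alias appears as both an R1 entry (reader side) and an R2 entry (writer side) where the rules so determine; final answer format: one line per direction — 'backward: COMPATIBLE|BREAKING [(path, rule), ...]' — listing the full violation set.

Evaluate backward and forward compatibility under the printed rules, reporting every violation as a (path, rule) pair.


backward: BREAKING [(checksum, R1), (factor, R2)]; forward: BREAKING [(weight, R2)]

arrows below run writer -> reader for Ticket
backward on Ticket — v2 reading data written by v1:
  blob: paired with writer blob (bytes -> bytes; writer required)
  checksum: paired with writer checksum (bytes -> bytes; writer optional)
  weight: paired with writer balance (float32 -> float32; writer required)
  factor (writer side), unknown to reader
  violation R1 at checksum
  violation R2 at factor
  => 2 violation(s): backward is BREAKING for Ticket
forward on Ticket — v1 reading data written by v2:
  blob: paired with writer blob (bytes -> bytes; writer required)
  checksum: paired with writer checksum (bytes -> bytes; writer required)
  balance has no writer counterpart
  factor has no writer counterpart
  weight (writer side), unknown to reader
  violation R2 at weight
  => 1 violation(s): forward is BREAKING for Ticket


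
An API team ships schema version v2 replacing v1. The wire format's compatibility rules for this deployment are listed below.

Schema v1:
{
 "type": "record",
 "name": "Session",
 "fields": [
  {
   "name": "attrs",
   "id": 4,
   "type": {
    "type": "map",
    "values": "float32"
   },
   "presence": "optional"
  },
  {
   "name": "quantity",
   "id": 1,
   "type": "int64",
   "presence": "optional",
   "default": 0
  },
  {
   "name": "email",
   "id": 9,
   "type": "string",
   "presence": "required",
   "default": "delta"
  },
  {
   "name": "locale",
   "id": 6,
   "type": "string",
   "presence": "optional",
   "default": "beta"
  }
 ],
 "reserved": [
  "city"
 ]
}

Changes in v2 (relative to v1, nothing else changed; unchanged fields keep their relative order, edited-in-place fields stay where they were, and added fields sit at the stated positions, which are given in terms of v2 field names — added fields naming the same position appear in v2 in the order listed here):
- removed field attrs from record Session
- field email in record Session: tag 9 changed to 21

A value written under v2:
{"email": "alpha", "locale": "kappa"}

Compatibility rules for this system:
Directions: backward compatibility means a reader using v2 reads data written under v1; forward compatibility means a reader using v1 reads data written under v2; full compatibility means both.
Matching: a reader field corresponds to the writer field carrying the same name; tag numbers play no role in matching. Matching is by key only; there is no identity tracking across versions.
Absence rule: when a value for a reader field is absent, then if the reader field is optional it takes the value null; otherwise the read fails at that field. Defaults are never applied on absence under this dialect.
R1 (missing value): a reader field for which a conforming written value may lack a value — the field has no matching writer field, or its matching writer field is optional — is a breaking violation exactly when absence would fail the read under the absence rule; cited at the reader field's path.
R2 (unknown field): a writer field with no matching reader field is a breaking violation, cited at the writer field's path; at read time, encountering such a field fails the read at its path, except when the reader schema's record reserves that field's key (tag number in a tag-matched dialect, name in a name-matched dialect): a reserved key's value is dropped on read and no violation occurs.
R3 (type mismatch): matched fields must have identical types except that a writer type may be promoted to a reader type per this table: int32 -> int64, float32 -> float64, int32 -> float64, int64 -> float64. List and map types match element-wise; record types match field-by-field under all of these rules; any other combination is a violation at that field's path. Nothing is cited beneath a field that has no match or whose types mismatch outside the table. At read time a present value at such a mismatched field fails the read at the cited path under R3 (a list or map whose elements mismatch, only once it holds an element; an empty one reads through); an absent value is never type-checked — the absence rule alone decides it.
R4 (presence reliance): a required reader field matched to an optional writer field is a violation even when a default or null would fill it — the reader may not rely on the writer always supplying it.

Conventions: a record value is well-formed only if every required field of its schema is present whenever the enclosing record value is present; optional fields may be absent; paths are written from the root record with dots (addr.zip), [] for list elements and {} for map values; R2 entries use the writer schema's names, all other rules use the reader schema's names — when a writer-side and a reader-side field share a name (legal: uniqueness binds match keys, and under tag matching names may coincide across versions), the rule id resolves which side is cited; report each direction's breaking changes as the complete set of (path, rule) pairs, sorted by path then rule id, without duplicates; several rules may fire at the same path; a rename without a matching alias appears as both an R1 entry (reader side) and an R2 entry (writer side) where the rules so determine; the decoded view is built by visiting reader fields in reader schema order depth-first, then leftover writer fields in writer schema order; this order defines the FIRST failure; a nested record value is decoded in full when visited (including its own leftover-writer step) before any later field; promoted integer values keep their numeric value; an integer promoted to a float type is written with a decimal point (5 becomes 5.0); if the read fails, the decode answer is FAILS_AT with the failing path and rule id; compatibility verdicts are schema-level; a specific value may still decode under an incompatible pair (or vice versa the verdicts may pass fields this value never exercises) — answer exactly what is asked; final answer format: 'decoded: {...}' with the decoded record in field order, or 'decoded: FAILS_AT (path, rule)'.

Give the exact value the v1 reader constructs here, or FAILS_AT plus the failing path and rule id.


decoded: {"attrs": null, "quantity": null, "email": "alpha", "locale": "kappa"}

the writer's type comes first in each Session pair
migrating the Session value to v1:
  attrs := null (missing; optional => null)
  quantity := null (missing; optional => null)
  email := "alpha"
  locale := "kappa"
  => decoded: {"attrs": null, "quantity": null, "email": "alpha", "locale": "kappa"}
ruling out the remaining Session differences:
  removed field attrs from record Session -> affects the rule determinations only; this particular Session value decodes identically
  field email in record Session: tag 9 changed to 21 -> no rule fires on it and the decoded Session view is identical with or without it


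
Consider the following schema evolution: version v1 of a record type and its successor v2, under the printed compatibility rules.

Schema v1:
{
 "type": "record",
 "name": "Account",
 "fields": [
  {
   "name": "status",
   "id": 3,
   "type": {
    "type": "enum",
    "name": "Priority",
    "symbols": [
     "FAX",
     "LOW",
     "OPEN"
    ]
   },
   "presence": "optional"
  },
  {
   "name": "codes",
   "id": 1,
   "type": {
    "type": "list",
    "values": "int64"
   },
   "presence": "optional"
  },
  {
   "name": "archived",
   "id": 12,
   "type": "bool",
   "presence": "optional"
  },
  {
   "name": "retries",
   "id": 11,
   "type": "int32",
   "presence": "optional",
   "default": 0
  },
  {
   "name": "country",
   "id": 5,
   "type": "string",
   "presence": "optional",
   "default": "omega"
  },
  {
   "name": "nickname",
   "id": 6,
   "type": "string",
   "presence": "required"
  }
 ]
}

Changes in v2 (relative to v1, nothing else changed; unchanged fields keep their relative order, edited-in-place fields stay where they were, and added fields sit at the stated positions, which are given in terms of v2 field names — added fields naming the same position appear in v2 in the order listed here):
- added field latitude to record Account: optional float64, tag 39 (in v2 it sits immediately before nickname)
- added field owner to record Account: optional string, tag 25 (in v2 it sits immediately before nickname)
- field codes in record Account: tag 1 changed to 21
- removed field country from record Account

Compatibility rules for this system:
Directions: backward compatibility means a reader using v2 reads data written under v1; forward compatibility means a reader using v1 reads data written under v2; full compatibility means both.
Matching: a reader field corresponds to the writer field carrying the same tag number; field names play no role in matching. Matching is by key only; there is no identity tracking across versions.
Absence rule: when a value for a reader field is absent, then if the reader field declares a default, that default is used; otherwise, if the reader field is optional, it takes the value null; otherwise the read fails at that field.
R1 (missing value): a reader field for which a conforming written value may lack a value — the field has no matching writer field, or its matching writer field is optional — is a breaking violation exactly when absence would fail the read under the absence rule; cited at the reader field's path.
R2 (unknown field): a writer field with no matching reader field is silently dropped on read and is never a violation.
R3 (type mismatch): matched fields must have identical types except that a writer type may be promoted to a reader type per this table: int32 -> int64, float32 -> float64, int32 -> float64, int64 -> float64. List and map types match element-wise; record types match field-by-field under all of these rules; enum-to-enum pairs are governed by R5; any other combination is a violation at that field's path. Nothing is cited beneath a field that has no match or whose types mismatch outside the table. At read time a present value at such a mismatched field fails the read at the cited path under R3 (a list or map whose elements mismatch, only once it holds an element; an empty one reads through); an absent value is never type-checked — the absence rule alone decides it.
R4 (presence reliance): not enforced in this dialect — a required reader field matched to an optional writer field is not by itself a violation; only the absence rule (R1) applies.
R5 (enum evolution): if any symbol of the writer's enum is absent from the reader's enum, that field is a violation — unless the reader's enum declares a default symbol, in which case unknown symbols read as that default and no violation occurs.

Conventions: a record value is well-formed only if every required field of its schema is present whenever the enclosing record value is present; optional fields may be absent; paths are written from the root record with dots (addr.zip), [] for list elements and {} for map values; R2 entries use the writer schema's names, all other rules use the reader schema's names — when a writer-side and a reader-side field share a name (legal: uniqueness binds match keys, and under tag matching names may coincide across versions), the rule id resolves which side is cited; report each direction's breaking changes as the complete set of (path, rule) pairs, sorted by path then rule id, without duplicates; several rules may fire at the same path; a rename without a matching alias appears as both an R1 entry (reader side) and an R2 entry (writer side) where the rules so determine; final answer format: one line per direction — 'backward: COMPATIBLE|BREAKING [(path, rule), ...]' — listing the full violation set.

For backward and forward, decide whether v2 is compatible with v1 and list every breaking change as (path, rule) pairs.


backward: COMPATIBLE []; forward: COMPATIBLE []

arrows below run writer -> reader for Account
backward analysis of Account with v2 as reader and v1 as writer:
  status: Priority -> Priority, writer optional; from status
  codes: no writer-side match
  archived: bool -> bool, writer optional; from archived
  retries: int32 -> int32, writer optional; from retries
  latitude: no writer-side match
  owner: no writer-side match
  nickname: string -> string, writer required; from nickname
  codes (writer side), unknown to reader
  country (writer side), unknown to reader
  => no violations; backward on Account: COMPATIBLE
forward analysis of Account with v1 as reader and v2 as writer:
  status: Priority -> Priority, writer optional; from status
  codes: no writer-side match
  archived: bool -> bool, writer optional; from archived
  retries: int32 -> int32, writer optional; from retries
  country: no writer-side match
  nickname: string -> string, writer required; from nickname
  codes (writer side), unknown to reader
  latitude (writer side), unknown to reader
  owner (writer side), unknown to reader
  => no violations; forward on Account: COMPATIBLE


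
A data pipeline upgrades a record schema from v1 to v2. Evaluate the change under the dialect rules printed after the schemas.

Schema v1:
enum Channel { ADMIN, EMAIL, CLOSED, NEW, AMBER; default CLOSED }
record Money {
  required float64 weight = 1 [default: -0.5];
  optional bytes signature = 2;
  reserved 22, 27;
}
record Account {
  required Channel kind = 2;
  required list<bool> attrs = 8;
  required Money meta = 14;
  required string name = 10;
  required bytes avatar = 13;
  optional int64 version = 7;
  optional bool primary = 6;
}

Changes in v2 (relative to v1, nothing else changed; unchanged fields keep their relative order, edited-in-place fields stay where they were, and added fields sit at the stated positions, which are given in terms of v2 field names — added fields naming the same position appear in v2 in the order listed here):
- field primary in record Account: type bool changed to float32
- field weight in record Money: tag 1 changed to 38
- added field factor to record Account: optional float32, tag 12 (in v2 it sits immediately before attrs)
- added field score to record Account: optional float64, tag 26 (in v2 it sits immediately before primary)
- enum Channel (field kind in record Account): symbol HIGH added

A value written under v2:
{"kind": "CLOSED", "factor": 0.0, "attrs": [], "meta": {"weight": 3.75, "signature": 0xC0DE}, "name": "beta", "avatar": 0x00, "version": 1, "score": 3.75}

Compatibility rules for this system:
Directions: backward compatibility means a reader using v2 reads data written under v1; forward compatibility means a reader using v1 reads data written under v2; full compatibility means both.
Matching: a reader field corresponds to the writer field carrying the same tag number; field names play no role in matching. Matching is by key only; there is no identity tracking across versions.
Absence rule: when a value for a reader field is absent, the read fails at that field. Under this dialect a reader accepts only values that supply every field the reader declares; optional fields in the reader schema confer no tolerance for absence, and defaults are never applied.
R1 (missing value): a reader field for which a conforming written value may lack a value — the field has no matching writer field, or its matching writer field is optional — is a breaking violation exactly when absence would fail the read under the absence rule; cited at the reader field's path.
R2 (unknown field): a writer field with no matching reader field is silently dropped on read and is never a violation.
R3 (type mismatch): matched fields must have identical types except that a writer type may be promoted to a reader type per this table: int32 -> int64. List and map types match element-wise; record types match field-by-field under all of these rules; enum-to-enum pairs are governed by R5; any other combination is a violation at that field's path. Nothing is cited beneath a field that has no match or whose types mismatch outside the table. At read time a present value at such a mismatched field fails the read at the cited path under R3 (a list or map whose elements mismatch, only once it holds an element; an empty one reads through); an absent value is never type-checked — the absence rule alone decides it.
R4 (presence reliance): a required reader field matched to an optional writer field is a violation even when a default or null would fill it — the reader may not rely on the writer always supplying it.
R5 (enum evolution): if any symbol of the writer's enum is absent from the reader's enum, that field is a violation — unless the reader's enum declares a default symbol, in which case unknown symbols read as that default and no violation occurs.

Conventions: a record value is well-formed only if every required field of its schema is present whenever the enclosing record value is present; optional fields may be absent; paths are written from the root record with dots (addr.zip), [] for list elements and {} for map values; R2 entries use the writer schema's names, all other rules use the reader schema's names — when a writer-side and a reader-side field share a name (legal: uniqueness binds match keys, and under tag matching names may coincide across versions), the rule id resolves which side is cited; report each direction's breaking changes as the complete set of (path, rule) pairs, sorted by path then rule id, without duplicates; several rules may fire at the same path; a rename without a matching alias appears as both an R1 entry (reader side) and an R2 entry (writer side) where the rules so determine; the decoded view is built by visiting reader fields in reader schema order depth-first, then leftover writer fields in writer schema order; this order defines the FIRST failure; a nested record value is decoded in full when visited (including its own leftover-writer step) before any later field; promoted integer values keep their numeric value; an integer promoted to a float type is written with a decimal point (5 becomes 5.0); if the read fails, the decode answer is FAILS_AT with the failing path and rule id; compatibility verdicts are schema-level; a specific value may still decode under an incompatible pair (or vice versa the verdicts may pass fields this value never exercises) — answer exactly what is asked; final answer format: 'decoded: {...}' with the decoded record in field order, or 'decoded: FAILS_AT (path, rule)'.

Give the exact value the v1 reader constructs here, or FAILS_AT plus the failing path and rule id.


arrows below run writer -> reader for Account
migrating the Account value to v1:
  kind := "CLOSED"
  attrs := []
  read fails at meta.weight under R1 (no fill)
  => FAILS_AT (meta.weight, R1)
remaining Account differences; none change what is asked:
  field primary in record Account: type bool changed to float32 -> changes Account's schema-level verdicts only — the decode of this value is the same
  added field factor to record Account: optional float32, tag 12 (in v2 it sits immediately before attrs) -> changes Account's schema-level verdicts only — the decode of this value is the same
  added field score to record Account: optional float64, tag 26 (in v2 it sits immediately before primary) -> changes Account's schema-level verdicts only — the decode of this value is the same
  enum Channel (field kind in record Account): symbol HIGH added -> triggers nothing under the printed rules; the Account answer is the same either way

decoded: FAILS_AT (meta.weight, R1)


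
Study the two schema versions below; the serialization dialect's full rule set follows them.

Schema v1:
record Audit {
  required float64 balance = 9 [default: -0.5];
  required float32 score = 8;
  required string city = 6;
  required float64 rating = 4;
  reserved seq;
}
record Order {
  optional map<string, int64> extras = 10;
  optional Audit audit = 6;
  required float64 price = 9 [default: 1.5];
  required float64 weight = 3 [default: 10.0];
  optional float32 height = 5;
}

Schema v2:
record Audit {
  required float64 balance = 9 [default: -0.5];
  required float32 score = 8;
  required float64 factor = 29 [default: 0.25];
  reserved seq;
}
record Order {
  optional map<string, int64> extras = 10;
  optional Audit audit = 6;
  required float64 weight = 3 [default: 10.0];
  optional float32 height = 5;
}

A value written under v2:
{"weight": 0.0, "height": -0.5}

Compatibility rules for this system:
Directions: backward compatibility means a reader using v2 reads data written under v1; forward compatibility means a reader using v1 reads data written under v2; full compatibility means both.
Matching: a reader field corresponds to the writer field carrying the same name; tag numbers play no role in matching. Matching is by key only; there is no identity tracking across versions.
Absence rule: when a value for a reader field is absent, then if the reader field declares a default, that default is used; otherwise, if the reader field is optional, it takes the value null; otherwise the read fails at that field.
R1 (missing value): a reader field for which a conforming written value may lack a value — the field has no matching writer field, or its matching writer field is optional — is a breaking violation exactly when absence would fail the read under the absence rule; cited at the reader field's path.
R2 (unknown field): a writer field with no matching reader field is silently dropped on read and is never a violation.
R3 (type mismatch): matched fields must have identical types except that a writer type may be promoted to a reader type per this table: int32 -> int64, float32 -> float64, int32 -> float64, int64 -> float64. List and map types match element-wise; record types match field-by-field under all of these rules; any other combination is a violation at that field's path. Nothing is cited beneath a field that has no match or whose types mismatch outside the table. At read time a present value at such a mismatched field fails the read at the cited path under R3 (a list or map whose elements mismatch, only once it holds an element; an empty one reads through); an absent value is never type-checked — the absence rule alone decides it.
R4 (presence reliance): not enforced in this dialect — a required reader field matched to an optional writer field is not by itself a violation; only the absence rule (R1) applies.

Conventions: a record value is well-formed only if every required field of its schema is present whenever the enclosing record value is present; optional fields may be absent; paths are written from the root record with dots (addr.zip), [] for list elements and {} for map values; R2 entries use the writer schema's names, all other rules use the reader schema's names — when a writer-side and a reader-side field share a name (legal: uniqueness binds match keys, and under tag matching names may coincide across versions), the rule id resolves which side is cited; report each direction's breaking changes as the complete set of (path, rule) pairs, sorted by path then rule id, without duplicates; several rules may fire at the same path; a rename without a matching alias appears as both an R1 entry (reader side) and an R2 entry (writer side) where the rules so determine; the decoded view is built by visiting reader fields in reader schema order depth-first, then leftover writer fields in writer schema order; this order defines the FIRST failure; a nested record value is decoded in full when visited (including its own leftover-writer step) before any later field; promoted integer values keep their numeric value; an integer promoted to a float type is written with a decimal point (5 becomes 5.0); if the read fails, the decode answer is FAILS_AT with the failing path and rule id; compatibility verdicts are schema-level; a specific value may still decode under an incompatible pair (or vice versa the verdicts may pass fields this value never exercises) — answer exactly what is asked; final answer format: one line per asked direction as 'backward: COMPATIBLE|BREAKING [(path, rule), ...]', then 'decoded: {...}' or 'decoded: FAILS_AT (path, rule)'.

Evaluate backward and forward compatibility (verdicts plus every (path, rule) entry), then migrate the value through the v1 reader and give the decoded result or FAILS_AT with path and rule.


backward: COMPATIBLE []; forward: BREAKING [(audit.city, R1), (audit.rating, R1)]; decoded: {"extras": null, "audit": null, "price": 1.5, "weight": 0.0, "height": -0.5}

arrows below run writer -> reader for Order
backward for Order (reader v2, writer v1):
  writer optional, map<string, int64> -> map<string, int64>: reader extras maps from writer extras
  writer optional, Audit -> Audit: reader audit maps from writer audit
  writer required, float64 -> float64: reader weight maps from writer weight
  writer optional, float32 -> float32: reader height maps from writer height
  leftover writer field: price
  writer required, float64 -> float64: reader audit.balance maps from writer audit.balance
  writer required, float32 -> float32: reader audit.score maps from writer audit.score
  audit.factor: no writer-side match
  leftover writer field: audit.city
  leftover writer field: audit.rating
  => no violations; backward on Order: COMPATIBLE
forward for Order (reader v1, writer v2):
  writer optional, map<string, int64> -> map<string, int64>: reader extras maps from writer extras
  writer optional, Audit -> Audit: reader audit maps from writer audit
  price: no writer-side match
  writer required, float64 -> float64: reader weight maps from writer weight
  writer optional, float32 -> float32: reader height maps from writer height
  writer required, float64 -> float64: reader audit.balance maps from writer audit.balance
  writer required, float32 -> float32: reader audit.score maps from writer audit.score
  audit.city: no writer-side match
  audit.rating: no writer-side match
  leftover writer field: audit.factor
  R1 fires at audit.city
  R1 fires at audit.rating
  => forward verdict for Order: BREAKING, 2 violation(s)
decode (reader v1):
  extras := null (not supplied -> null)
  audit := null (not supplied -> null)
  price := 1.5 (no value, default fills)
  weight := 0.0
  height := -0.5
  => decoded: {"extras": null, "audit": null, "price": 1.5, "weight": 0.0, "height": -0.5}


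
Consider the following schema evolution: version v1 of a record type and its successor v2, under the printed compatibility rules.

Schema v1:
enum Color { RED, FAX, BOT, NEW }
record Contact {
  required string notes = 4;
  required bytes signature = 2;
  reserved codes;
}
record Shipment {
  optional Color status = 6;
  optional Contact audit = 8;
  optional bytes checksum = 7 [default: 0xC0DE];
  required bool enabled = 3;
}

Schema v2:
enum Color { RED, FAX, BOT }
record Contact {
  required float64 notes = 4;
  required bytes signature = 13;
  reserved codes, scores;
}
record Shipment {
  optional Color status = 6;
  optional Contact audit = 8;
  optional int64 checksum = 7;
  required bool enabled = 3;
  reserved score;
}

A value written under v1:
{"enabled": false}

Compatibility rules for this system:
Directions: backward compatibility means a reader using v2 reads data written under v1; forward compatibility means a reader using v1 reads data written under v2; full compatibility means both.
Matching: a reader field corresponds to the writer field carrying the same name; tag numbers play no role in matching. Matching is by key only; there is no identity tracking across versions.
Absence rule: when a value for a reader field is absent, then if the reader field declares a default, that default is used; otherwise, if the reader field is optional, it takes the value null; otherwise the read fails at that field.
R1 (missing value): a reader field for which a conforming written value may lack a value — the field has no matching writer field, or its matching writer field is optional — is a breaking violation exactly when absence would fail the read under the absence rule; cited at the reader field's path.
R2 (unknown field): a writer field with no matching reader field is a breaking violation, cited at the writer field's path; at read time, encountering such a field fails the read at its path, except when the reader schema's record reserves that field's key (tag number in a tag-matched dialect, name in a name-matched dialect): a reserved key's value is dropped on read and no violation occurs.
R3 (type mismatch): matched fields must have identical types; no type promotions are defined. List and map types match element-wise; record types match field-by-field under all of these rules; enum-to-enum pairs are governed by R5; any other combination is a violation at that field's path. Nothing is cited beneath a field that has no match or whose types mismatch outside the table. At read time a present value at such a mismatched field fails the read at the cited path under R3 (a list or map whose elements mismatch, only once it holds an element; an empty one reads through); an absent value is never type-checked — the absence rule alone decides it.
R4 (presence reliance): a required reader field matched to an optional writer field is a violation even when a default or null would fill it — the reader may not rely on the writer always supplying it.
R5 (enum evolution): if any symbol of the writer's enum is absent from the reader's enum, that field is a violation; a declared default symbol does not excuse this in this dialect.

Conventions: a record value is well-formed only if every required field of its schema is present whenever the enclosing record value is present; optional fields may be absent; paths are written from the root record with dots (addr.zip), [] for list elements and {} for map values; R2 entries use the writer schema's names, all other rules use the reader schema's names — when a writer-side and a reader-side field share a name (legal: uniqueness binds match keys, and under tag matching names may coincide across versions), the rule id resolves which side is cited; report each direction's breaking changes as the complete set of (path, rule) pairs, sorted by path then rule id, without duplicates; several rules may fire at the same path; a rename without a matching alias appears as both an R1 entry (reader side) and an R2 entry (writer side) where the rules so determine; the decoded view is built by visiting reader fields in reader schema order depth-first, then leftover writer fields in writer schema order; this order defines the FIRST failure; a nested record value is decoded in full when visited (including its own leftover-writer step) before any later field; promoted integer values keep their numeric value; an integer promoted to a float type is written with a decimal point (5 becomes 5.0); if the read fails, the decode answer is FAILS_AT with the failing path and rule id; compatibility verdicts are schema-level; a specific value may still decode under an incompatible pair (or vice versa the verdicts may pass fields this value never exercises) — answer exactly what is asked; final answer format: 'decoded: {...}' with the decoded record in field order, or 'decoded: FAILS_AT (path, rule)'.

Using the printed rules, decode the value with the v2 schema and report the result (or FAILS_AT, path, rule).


each type pair in Shipment: writer, then reader
decode walk for Shipment under reader schema v2:
  status := null (not supplied -> null)
  audit := null (not supplied -> null)
  checksum := null (not supplied -> null)
  enabled := false
  => decoded: {"status": null, "audit": null, "checksum": null, "enabled": false}
diffs on Shipment not affecting the asked answer:
  enum Color (field status in record Shipment): symbol NEW removed -> affects the rule determinations only; this particular Shipment value decodes identically
  field signature in record Contact: tag 2 changed to 13 -> fires no rule on Shipment under this dialect and leaves the result unchanged
  field notes in record Contact: type string changed to float64 -> affects the rule determinations only; this particular Shipment value decodes identically

decoded: {"status": null, "audit": null, "checksum": null, "enabled": false}
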